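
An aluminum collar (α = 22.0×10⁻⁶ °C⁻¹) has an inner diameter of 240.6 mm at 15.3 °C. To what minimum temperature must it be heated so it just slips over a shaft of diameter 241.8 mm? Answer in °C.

Required Δd = 241.8 − 240.6 = 1.2 mm
Δd = αd₀ΔT ⇒ ΔT = Δd/(αd₀) = 1.2 / (22.0×10⁻⁶ × 240.6) = 226.71 K
T_min = 15.3 + 226.71 = 242.01 °C

T = 242 °C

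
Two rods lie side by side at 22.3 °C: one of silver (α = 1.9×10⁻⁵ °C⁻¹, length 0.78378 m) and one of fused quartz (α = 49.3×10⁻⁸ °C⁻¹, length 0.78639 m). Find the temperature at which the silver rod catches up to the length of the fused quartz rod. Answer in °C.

Equal length when α₁L₁ΔT − α₂L₂ΔT = L₂ − L₁ = 2.61×10⁻³ m
α₁L₁ = 1.489182×10⁻⁵, α₂L₂ = 3.8769027×10⁻⁷ → Δ(αL) = 1.450412973×10⁻⁵ m/K
ΔT = 2.61×10⁻³ / 1.450412973×10⁻⁵ = 179.949 K, so T = 22.3 + 179.949 = 202.249 °C

T = 202.2 °C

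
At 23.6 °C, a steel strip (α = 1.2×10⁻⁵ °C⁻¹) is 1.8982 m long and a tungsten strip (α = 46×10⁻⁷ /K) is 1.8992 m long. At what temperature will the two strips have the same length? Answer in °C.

L₁(1 + α₁ΔT) = L₂(1 + α₂ΔT) ⇒ ΔT = (L₂ − L₁)/(α₁L₁ − α₂L₂)
L₂ − L₁ = 1.8992 − 1.8982 = 1.00×10⁻³ m
α₁L₁ − α₂L₂ = 1.2×10⁻⁵×1.8982 − 46×10⁻⁷×1.8992 = 1.404208×10⁻⁵ m/K
ΔT = 1.00×10⁻³ / 1.404208×10⁻⁵ = 71.2145 K
T = 23.6 + 71.2145 = 94.8145 °C

T = 94.81 °C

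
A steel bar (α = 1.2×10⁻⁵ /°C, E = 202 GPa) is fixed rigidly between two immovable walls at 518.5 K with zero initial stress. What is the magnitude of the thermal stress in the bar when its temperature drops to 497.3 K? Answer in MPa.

σ = 51.4 MPa

Fully constrained: the free strain ε = αΔT is blocked, so σ = Eε = EαΔT.
|ΔT| = 21.2 K
σ = 202×10⁹ × 1.2×10⁻⁵ × 21.2 = 5.14×10⁷ Pa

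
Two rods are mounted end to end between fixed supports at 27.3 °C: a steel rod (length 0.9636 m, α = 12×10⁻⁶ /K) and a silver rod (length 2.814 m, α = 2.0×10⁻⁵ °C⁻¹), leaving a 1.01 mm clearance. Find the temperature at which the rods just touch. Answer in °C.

Gap closes when ΔL₁ + ΔL₂ = 1.01 mm = 1.01×10⁻³ m
(α₁L₁ + α₂L₂)ΔT = g
α₁L₁ + α₂L₂ = 12×10⁻⁶×0.9636 + 2.0×10⁻⁵×2.814 = 6.78432×10⁻⁵ m/K
ΔT = 1.01×10⁻³ / 6.78432×10⁻⁵ = 14.887 K
T = 27.3 + 14.887 = 42.187 °C

T = 42.2 °C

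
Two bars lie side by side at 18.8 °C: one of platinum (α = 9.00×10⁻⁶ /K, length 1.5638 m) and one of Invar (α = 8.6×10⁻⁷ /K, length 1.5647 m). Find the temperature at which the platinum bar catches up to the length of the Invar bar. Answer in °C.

T = 89.51 °C

L₁(1 + α₁ΔT) = L₂(1 + α₂ΔT) ⇒ ΔT = (L₂ − L₁)/(α₁L₁ − α₂L₂)
L₂ − L₁ = 1.5647 − 1.5638 = 9.00×10⁻⁴ m
α₁L₁ − α₂L₂ = 9.00×10⁻⁶×1.5638 − 8.6×10⁻⁷×1.5647 = 1.2728558×10⁻⁵ m/K
ΔT = 9.00×10⁻⁴ / 1.2728558×10⁻⁵ = 70.7071 K
T = 18.8 + 70.7071 = 89.5071 °C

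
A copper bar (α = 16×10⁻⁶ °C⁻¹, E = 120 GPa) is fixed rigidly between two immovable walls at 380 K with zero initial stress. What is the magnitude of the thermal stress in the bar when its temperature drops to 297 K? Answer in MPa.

σ = 159 MPa

Fully constrained: the free strain ε = αΔT is blocked, so σ = Eε = EαΔT.
|ΔT| = 83 K
σ = 120×10⁹ × 16×10⁻⁶ × 83 = 1.59×10⁸ Pa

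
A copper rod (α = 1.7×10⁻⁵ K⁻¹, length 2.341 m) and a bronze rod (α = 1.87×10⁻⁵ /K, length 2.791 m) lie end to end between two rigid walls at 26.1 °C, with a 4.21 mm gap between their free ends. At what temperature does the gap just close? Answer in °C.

Gap closes when ΔL₁ + ΔL₂ = 4.21 mm = 4.21×10⁻³ m
(α₁L₁ + α₂L₂)ΔT = g
α₁L₁ + α₂L₂ = 1.7×10⁻⁵×2.341 + 1.87×10⁻⁵×2.791 = 9.19887×10⁻⁵ m/K
ΔT = 4.21×10⁻³ / 9.19887×10⁻⁵ = 45.766 K
T = 26.1 + 45.766 = 71.866 °C

T = 71.9 °C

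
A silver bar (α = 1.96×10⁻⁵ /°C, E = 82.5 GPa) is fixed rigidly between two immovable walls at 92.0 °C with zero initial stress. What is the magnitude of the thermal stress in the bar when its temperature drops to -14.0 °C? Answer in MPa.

σ = 171 MPa

Fully constrained: the free strain ε = αΔT is blocked, so σ = Eε = EαΔT.
|ΔT| = 106.0 K
σ = 82.5×10⁹ × 1.96×10⁻⁵ × 106.0 = 1.71×10⁸ Pa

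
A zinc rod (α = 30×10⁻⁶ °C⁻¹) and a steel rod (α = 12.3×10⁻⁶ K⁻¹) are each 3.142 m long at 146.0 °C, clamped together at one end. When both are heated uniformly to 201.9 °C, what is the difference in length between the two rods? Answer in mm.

ΔT = 55.9 K
zinc: ΔL = 30×10⁻⁶ × 3.142 m × 55.9 = 5.2691×10⁻³ m = 5.2691 mm
steel: ΔL = 12.3×10⁻⁶ × 3.142 m × 55.9 = 2.1603×10⁻³ m = 2.1603 mm
difference = 5.2691 − 2.1603 = 3.1088 mm

3.11 mm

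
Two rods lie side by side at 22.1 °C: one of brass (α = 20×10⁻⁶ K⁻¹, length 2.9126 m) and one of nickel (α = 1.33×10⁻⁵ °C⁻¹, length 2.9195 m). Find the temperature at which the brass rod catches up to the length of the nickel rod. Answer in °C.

T = 377.4 °C

Equal length when α₁L₁ΔT − α₂L₂ΔT = L₂ − L₁ = 6.90×10⁻³ m
α₁L₁ = 5.8252×10⁻⁵, α₂L₂ = 3.882935×10⁻⁵ → Δ(αL) = 1.942265×10⁻⁵ m/K
ΔT = 6.90×10⁻³ / 1.942265×10⁻⁵ = 355.255 K, so T = 22.1 + 355.255 = 377.355 °C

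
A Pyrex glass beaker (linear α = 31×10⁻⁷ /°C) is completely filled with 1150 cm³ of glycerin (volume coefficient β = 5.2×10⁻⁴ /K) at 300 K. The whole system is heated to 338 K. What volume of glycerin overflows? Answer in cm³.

The beaker also expands: β_container ≈ 3α = 9.3×10⁻⁶ /K
Net overflow = V₀(β_liq − 3α_cont)ΔT
β − 3α = 5.20×10⁻⁴ − 9.3×10⁻⁶ = 5.107×10⁻⁴ /K; ΔT = 38 K
ΔV = 1150 × 5.107×10⁻⁴ × 38 = 22.3 cm³

22.3 cm³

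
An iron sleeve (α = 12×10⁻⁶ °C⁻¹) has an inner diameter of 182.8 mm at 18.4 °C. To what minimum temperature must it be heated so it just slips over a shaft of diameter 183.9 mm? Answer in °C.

Required Δd = 183.9 − 182.8 = 1.1 mm
Δd = αd₀ΔT ⇒ ΔT = Δd/(αd₀) = 1.1 / (12×10⁻⁶ × 182.8) = 501.46 K
T_min = 18.4 + 501.46 = 519.86 °C

T = 520 °C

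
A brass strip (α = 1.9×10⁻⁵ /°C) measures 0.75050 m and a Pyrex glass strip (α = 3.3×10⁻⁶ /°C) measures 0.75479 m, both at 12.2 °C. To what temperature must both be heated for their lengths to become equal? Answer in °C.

Equal length when α₁L₁ΔT − α₂L₂ΔT = L₂ − L₁ = 4.29×10⁻³ m
α₁L₁ = 1.42595×10⁻⁵, α₂L₂ = 2.490807×10⁻⁶ → Δ(αL) = 1.1768693×10⁻⁵ m/K
ΔT = 4.29×10⁻³ / 1.1768693×10⁻⁵ = 364.526 K, so T = 12.2 + 364.526 = 376.726 °C

T = 376.7 °C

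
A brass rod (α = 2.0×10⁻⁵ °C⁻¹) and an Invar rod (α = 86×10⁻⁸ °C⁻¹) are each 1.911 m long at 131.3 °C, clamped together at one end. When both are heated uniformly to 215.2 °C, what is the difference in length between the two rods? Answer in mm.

3.07 mm

ΔT = 83.9 K
brass: ΔL = 2.0×10⁻⁵ × 1.911 m × 83.9 = 3.2067×10⁻³ m = 3.2067 mm
Invar: ΔL = 86×10⁻⁸ × 1.911 m × 83.9 = 1.3789×10⁻⁴ m = 0.13789 mm
difference = 3.2067 − 0.13789 = 3.06881 mm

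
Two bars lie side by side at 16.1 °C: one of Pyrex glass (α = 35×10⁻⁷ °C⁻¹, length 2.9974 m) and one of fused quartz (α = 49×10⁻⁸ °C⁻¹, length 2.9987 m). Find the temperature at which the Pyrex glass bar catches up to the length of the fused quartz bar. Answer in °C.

T = 160.2 °C

Equal length when α₁L₁ΔT − α₂L₂ΔT = L₂ − L₁ = 1.30×10⁻³ m
α₁L₁ = 1.04909×10⁻⁵, α₂L₂ = 1.469363×10⁻⁶ → Δ(αL) = 9.021537×10⁻⁶ m/K
ΔT = 1.30×10⁻³ / 9.021537×10⁻⁶ = 144.100 K, so T = 16.1 + 144.100 = 160.200 °C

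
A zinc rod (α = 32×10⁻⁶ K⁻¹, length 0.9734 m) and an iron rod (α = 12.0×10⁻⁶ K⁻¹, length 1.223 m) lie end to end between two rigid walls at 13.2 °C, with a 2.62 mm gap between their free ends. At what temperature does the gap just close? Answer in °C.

α₁L₁ = 3.11488×10⁻⁵ m/K, α₂L₂ = 1.4676×10⁻⁵ m/K → total 4.58248×10⁻⁵ m/K
ΔT = g/(α₁L₁+α₂L₂) = 2.62×10⁻³ / 4.58248×10⁻⁵ = 57.174 K
T = 13.2 + 57.174 = 70.374 °C

T = 70.4 °C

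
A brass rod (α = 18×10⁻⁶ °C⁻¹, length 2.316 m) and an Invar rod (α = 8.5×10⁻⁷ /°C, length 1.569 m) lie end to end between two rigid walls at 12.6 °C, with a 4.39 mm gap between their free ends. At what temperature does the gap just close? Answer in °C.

T = 115 °C

α₁L₁ = 4.1688×10⁻⁵ m/K, α₂L₂ = 1.33365×10⁻⁶ m/K → total 4.302165×10⁻⁵ m/K
ΔT = g/(α₁L₁+α₂L₂) = 4.39×10⁻³ / 4.302165×10⁻⁵ = 102.04 K
T = 12.6 + 102.04 = 114.64 °C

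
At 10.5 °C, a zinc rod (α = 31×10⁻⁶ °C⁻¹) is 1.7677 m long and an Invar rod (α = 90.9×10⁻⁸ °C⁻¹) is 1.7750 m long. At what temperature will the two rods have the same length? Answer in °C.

T = 147.8 °C

Equal length when α₁L₁ΔT − α₂L₂ΔT = L₂ − L₁ = 7.30×10⁻³ m
α₁L₁ = 5.47987×10⁻⁵, α₂L₂ = 1.613475×10⁻⁶ → Δ(αL) = 5.3185225×10⁻⁵ m/K
ΔT = 7.30×10⁻³ / 5.3185225×10⁻⁵ = 137.256 K, so T = 10.5 + 137.256 = 147.756 °C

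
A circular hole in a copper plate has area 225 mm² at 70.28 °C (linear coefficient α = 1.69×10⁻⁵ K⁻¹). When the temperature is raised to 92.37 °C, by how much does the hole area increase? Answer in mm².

Area coefficient ≈ 2α; |ΔT| = 22.09 K
ΔA = 2αA₀ΔT = 2(1.69×10⁻⁵)(225)(22.09) = 0.168 mm²

ΔA = 0.168 mm²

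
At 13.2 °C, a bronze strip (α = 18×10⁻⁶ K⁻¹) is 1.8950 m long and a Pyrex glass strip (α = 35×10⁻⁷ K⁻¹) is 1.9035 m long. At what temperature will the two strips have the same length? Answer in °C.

L₁(1 + α₁ΔT) = L₂(1 + α₂ΔT) ⇒ ΔT = (L₂ − L₁)/(α₁L₁ − α₂L₂)
L₂ − L₁ = 1.9035 − 1.8950 = 8.50×10⁻³ m
α₁L₁ − α₂L₂ = 18×10⁻⁶×1.8950 − 35×10⁻⁷×1.9035 = 2.744775×10⁻⁵ m/K
ΔT = 8.50×10⁻³ / 2.744775×10⁻⁵ = 309.679 K
T = 13.2 + 309.679 = 322.879 °C

T = 322.9 °C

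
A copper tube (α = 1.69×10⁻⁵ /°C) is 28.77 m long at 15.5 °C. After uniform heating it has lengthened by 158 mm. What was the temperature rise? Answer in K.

ΔT = 325 K

ΔL = αL₀ΔT ⇒ ΔT = ΔL / (αL₀)
ΔT = 158×10⁻³ m / (1.69×10⁻⁵ × 28.77 m) = 324.96 K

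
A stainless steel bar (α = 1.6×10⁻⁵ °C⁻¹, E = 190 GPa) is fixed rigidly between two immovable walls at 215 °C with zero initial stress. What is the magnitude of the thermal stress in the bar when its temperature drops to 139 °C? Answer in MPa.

Fully constrained: the free strain ε = αΔT is blocked, so σ = Eε = EαΔT.
|ΔT| = 76 K
σ = 190×10⁹ × 1.6×10⁻⁵ × 76 = 2.31×10⁸ Pa

σ = 231 MPa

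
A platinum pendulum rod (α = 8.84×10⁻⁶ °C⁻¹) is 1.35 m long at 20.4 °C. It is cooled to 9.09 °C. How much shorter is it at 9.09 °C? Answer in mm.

ΔL = 0.135 mm

|ΔT| = |9.09 − 20.4| = 11.31 K
ΔL = αL₀ΔT = (8.84×10⁻⁶)(1.35)(11.31) = 1.35×10⁻⁴ m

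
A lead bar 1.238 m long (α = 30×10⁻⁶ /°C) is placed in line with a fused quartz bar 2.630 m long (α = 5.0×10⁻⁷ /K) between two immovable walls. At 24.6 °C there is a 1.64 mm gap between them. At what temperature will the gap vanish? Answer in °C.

Gap closes when ΔL₁ + ΔL₂ = 1.64 mm = 1.64×10⁻³ m
(α₁L₁ + α₂L₂)ΔT = g
α₁L₁ + α₂L₂ = 30×10⁻⁶×1.238 + 5.0×10⁻⁷×2.630 = 3.8455×10⁻⁵ m/K
ΔT = 1.64×10⁻³ / 3.8455×10⁻⁵ = 42.647 K
T = 24.6 + 42.647 = 67.247 °C

T = 67.2 °C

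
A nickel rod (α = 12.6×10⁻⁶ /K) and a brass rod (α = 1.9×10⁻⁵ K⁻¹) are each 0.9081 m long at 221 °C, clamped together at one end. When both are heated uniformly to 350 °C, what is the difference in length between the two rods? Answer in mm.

ΔT = 129 K
nickel: ΔL = 12.6×10⁻⁶ × 0.9081 m × 129 = 1.4760×10⁻³ m = 1.4760 mm
brass: ΔL = 1.9×10⁻⁵ × 0.9081 m × 129 = 2.2258×10⁻³ m = 2.2258 mm
difference = 2.2258 − 1.4760 = 0.7498 mm

0.750 mm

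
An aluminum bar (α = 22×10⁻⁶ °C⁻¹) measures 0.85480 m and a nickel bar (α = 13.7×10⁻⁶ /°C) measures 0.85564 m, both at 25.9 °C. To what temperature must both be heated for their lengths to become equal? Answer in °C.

Equal length when α₁L₁ΔT − α₂L₂ΔT = L₂ − L₁ = 8.40×10⁻⁴ m
α₁L₁ = 1.88056×10⁻⁵, α₂L₂ = 1.1722268×10⁻⁵ → Δ(αL) = 7.083332×10⁻⁶ m/K
ΔT = 8.40×10⁻⁴ / 7.083332×10⁻⁶ = 118.588 K, so T = 25.9 + 118.588 = 144.488 °C

T = 144.5 °C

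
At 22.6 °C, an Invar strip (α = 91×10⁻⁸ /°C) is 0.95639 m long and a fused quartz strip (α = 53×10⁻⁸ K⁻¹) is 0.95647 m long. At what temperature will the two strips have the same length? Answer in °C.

L₁(1 + α₁ΔT) = L₂(1 + α₂ΔT) ⇒ ΔT = (L₂ − L₁)/(α₁L₁ − α₂L₂)
L₂ − L₁ = 0.95647 − 0.95639 = 8.00×10⁻⁵ m
α₁L₁ − α₂L₂ = 91×10⁻⁸×0.95639 − 53×10⁻⁸×0.95647 = 3.633858×10⁻⁷ m/K
ΔT = 8.00×10⁻⁵ / 3.633858×10⁻⁷ = 220.152 K
T = 22.6 + 220.152 = 242.752 °C

T = 242.8 °C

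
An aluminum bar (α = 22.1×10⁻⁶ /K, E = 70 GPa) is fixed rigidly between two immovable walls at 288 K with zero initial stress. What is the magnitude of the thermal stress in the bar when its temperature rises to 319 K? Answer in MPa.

σ = 48.0 MPa

Fully constrained: the free strain ε = αΔT is blocked, so σ = Eε = EαΔT.
|ΔT| = 31 K
σ = 70.0×10⁹ × 22.1×10⁻⁶ × 31 = 4.80×10⁷ Pa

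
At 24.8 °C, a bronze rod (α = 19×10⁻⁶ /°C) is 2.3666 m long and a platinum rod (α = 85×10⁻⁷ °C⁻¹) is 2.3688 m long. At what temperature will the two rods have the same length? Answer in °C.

L₁(1 + α₁ΔT) = L₂(1 + α₂ΔT) ⇒ ΔT = (L₂ − L₁)/(α₁L₁ − α₂L₂)
L₂ − L₁ = 2.3688 − 2.3666 = 2.20×10⁻³ m
α₁L₁ − α₂L₂ = 19×10⁻⁶×2.3666 − 85×10⁻⁷×2.3688 = 2.48306×10⁻⁵ m/K
ΔT = 2.20×10⁻³ / 2.48306×10⁻⁵ = 88.600 K
T = 24.8 + 88.600 = 113.400 °C

T = 113.4 °C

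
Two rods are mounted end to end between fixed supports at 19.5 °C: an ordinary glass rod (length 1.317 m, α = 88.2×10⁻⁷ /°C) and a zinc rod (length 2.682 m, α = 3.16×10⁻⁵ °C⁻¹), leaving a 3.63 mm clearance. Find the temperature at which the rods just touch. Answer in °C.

T = 57.2 °C

Gap closes when ΔL₁ + ΔL₂ = 3.63 mm = 3.63×10⁻³ m
(α₁L₁ + α₂L₂)ΔT = g
α₁L₁ + α₂L₂ = 88.2×10⁻⁷×1.317 + 3.16×10⁻⁵×2.682 = 9.636714×10⁻⁵ m/K
ΔT = 3.63×10⁻³ / 9.636714×10⁻⁵ = 37.668 K
T = 19.5 + 37.668 = 57.168 °C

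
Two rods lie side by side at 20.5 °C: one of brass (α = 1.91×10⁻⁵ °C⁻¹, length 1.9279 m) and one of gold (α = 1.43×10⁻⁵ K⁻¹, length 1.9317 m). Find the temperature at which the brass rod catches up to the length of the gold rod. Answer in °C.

Equal length when α₁L₁ΔT − α₂L₂ΔT = L₂ − L₁ = 3.80×10⁻³ m
α₁L₁ = 3.682289×10⁻⁵, α₂L₂ = 2.762331×10⁻⁵ → Δ(αL) = 9.19958×10⁻⁶ m/K
ΔT = 3.80×10⁻³ / 9.19958×10⁻⁶ = 413.062 K, so T = 20.5 + 413.062 = 433.562 °C

T = 433.6 °C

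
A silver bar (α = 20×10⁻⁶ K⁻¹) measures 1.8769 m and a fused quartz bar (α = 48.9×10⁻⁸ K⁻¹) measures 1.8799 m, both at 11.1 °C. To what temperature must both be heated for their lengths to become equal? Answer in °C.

L₁(1 + α₁ΔT) = L₂(1 + α₂ΔT) ⇒ ΔT = (L₂ − L₁)/(α₁L₁ − α₂L₂)
L₂ − L₁ = 1.8799 − 1.8769 = 3.00×10⁻³ m
α₁L₁ − α₂L₂ = 20×10⁻⁶×1.8769 − 48.9×10⁻⁸×1.8799 = 3.66187289×10⁻⁵ m/K
ΔT = 3.00×10⁻³ / 3.66187289×10⁻⁵ = 81.9253 K
T = 11.1 + 81.9253 = 93.0253 °C

T = 93.03 °C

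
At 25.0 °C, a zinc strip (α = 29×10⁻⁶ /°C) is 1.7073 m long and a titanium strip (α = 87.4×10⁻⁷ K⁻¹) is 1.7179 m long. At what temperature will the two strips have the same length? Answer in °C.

T = 332.3 °C

L₁(1 + α₁ΔT) = L₂(1 + α₂ΔT) ⇒ ΔT = (L₂ − L₁)/(α₁L₁ − α₂L₂)
L₂ − L₁ = 1.7179 − 1.7073 = 1.06×10⁻² m
α₁L₁ − α₂L₂ = 29×10⁻⁶×1.7073 − 87.4×10⁻⁷×1.7179 = 3.4497254×10⁻⁵ m/K
ΔT = 1.06×10⁻² / 3.4497254×10⁻⁵ = 307.271 K
T = 25.0 + 307.271 = 332.271 °C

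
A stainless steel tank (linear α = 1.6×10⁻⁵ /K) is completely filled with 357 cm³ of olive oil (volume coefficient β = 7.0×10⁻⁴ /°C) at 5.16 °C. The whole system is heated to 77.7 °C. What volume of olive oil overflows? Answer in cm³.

The tank also expands: β_container ≈ 3α = 4.8×10⁻⁵ /K
Net overflow = V₀(β_liq − 3α_cont)ΔT
β − 3α = 7.00×10⁻⁴ − 4.8×10⁻⁵ = 6.52×10⁻⁴ /K; ΔT = 72.54 K
ΔV = 357 × 6.52×10⁻⁴ × 72.54 = 16.9 cm³

16.9 cm³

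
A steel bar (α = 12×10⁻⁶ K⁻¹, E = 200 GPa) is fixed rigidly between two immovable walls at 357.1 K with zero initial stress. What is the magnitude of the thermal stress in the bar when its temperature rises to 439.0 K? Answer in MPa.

σ = 197 MPa

Fully constrained: the free strain ε = αΔT is blocked, so σ = Eε = EαΔT.
|ΔT| = 81.9 K
σ = 200×10⁹ × 12×10⁻⁶ × 81.9 = 1.97×10⁸ Pa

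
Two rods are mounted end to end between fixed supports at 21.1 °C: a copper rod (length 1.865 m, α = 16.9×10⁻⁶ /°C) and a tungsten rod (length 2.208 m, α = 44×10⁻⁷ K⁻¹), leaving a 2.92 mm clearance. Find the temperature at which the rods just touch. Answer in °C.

T = 91.9 °C

α₁L₁ = 3.15185×10⁻⁵ m/K, α₂L₂ = 9.7152×10⁻⁶ m/K → total 4.12337×10⁻⁵ m/K
ΔT = g/(α₁L₁+α₂L₂) = 2.92×10⁻³ / 4.12337×10⁻⁵ = 70.816 K
T = 21.1 + 70.816 = 91.916 °C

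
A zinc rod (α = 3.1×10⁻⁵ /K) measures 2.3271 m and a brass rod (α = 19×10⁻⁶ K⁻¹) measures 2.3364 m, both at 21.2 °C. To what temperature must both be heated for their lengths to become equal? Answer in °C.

L₁(1 + α₁ΔT) = L₂(1 + α₂ΔT) ⇒ ΔT = (L₂ − L₁)/(α₁L₁ − α₂L₂)
L₂ − L₁ = 2.3364 − 2.3271 = 9.30×10⁻³ m
α₁L₁ − α₂L₂ = 3.1×10⁻⁵×2.3271 − 19×10⁻⁶×2.3364 = 2.77485×10⁻⁵ m/K
ΔT = 9.30×10⁻³ / 2.77485×10⁻⁵ = 335.153 K
T = 21.2 + 335.153 = 356.353 °C

T = 356.4 °C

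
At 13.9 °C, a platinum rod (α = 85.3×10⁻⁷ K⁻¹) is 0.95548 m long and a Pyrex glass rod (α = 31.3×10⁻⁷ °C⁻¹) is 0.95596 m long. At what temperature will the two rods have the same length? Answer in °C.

T = 107.0 °C

Equal length when α₁L₁ΔT − α₂L₂ΔT = L₂ − L₁ = 4.80×10⁻⁴ m
α₁L₁ = 8.1502444×10⁻⁶, α₂L₂ = 2.9921548×10⁻⁶ → Δ(αL) = 5.1580896×10⁻⁶ m/K
ΔT = 4.80×10⁻⁴ / 5.1580896×10⁻⁶ = 93.058 K, so T = 13.9 + 93.058 = 106.958 °C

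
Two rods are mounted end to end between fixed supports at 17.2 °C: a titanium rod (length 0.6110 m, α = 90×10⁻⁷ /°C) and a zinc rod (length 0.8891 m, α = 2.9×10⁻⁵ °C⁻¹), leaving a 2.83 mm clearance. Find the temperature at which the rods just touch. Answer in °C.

α₁L₁ = 5.499×10⁻⁶ m/K, α₂L₂ = 2.57839×10⁻⁵ m/K → total 3.12829×10⁻⁵ m/K
ΔT = g/(α₁L₁+α₂L₂) = 2.83×10⁻³ / 3.12829×10⁻⁵ = 90.46 K
T = 17.2 + 90.46 = 107.66 °C

T = 108 °C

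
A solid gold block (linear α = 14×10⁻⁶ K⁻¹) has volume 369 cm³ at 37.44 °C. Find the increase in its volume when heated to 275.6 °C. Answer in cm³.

Isotropic solid: β ≈ 3α = 4.2×10⁻⁵ /K; ΔT = 238.16 K
ΔV = 3αV₀ΔT = 3(14×10⁻⁶)(369)(238.16) = 3.69 cm³

ΔV = 3.69 cm³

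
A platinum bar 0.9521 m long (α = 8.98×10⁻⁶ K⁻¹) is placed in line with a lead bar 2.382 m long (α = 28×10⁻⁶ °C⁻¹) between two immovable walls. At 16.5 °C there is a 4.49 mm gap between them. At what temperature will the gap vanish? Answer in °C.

T = 76.2 °C

Gap closes when ΔL₁ + ΔL₂ = 4.49 mm = 4.49×10⁻³ m
(α₁L₁ + α₂L₂)ΔT = g
α₁L₁ + α₂L₂ = 8.98×10⁻⁶×0.9521 + 28×10⁻⁶×2.382 = 7.5245858×10⁻⁵ m/K
ΔT = 4.49×10⁻³ / 7.5245858×10⁻⁵ = 59.671 K
T = 16.5 + 59.671 = 76.171 °C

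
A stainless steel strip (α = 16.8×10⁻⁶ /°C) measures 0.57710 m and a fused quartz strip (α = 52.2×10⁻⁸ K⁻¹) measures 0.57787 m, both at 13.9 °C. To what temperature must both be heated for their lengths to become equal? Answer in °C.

L₁(1 + α₁ΔT) = L₂(1 + α₂ΔT) ⇒ ΔT = (L₂ − L₁)/(α₁L₁ − α₂L₂)
L₂ − L₁ = 0.57787 − 0.57710 = 7.70×10⁻⁴ m
α₁L₁ − α₂L₂ = 16.8×10⁻⁶×0.57710 − 52.2×10⁻⁸×0.57787 = 9.39363186×10⁻⁶ m/K
ΔT = 7.70×10⁻⁴ / 9.39363186×10⁻⁶ = 81.9704 K
T = 13.9 + 81.9704 = 95.8704 °C

T = 95.87 °C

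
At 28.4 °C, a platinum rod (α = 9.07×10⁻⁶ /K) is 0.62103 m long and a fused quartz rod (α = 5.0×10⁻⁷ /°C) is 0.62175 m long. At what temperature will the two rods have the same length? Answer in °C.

L₁(1 + α₁ΔT) = L₂(1 + α₂ΔT) ⇒ ΔT = (L₂ − L₁)/(α₁L₁ − α₂L₂)
L₂ − L₁ = 0.62175 − 0.62103 = 7.20×10⁻⁴ m
α₁L₁ − α₂L₂ = 9.07×10⁻⁶×0.62103 − 5.0×10⁻⁷×0.62175 = 5.3218671×10⁻⁶ m/K
ΔT = 7.20×10⁻⁴ / 5.3218671×10⁻⁶ = 135.291 K
T = 28.4 + 135.291 = 163.691 °C

T = 163.7 °C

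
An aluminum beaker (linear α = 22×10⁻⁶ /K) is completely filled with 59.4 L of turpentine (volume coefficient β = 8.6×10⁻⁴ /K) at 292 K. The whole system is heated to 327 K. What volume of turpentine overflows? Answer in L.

The beaker also expands: β_container ≈ 3α = 6.6×10⁻⁵ /K
Net overflow = V₀(β_liq − 3α_cont)ΔT
β − 3α = 8.60×10⁻⁴ − 6.6×10⁻⁵ = 7.94×10⁻⁴ /K; ΔT = 35 K
ΔV = 59.4 × 7.94×10⁻⁴ × 35 = 1.65 L

1.65 L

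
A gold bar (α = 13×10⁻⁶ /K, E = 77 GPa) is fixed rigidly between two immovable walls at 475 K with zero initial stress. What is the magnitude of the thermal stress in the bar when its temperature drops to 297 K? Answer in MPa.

σ = 178 MPa

Fully constrained: the free strain ε = αΔT is blocked, so σ = Eε = EαΔT.
|ΔT| = 178 K
σ = 77.0×10⁹ × 13×10⁻⁶ × 178 = 1.78×10⁸ Pa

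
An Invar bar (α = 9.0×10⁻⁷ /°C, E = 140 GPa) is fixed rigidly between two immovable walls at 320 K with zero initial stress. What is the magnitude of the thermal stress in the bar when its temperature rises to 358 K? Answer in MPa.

σ = 4.79 MPa

Fully constrained: the free strain ε = αΔT is blocked, so σ = Eε = EαΔT.
|ΔT| = 38 K
σ = 140×10⁹ × 9.0×10⁻⁷ × 38 = 4.79×10⁶ Pa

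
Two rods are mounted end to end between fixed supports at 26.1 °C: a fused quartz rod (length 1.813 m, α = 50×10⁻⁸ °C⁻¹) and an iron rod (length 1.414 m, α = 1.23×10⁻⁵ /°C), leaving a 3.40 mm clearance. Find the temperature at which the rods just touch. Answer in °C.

T = 212 °C

α₁L₁ = 9.065×10⁻⁷ m/K, α₂L₂ = 1.73922×10⁻⁵ m/K → total 1.82987×10⁻⁵ m/K
ΔT = g/(α₁L₁+α₂L₂) = 3.40×10⁻³ / 1.82987×10⁻⁵ = 185.81 K
T = 26.1 + 185.81 = 211.91 °C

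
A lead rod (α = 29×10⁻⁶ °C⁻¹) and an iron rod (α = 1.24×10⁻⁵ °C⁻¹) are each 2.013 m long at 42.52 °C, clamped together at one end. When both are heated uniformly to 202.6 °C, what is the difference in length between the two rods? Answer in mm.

ΔT = 160.08 K
lead: ΔL = 29×10⁻⁶ × 2.013 m × 160.08 = 9.3450×10⁻³ m = 9.3450 mm
iron: ΔL = 1.24×10⁻⁵ × 2.013 m × 160.08 = 3.9958×10⁻³ m = 3.9958 mm
difference = 9.3450 − 3.9958 = 5.3492 mm

5.35 mm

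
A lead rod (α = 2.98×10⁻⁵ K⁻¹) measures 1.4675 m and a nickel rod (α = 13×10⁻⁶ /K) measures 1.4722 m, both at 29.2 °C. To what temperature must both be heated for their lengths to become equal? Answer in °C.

T = 220.3 °C

L₁(1 + α₁ΔT) = L₂(1 + α₂ΔT) ⇒ ΔT = (L₂ − L₁)/(α₁L₁ − α₂L₂)
L₂ − L₁ = 1.4722 − 1.4675 = 4.70×10⁻³ m
α₁L₁ − α₂L₂ = 2.98×10⁻⁵×1.4675 − 13×10⁻⁶×1.4722 = 2.45929×10⁻⁵ m/K
ΔT = 4.70×10⁻³ / 2.45929×10⁻⁵ = 191.112 K
T = 29.2 + 191.112 = 220.312 °C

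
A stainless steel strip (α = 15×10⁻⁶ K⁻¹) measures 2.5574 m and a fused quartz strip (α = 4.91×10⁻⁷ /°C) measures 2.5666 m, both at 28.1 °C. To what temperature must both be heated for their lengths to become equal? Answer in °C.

Equal length when α₁L₁ΔT − α₂L₂ΔT = L₂ − L₁ = 9.20×10⁻³ m
α₁L₁ = 3.8361×10⁻⁵, α₂L₂ = 1.2602006×10⁻⁶ → Δ(αL) = 3.71007994×10⁻⁵ m/K
ΔT = 9.20×10⁻³ / 3.71007994×10⁻⁵ = 247.973 K, so T = 28.1 + 247.973 = 276.073 °C

T = 276.1 °C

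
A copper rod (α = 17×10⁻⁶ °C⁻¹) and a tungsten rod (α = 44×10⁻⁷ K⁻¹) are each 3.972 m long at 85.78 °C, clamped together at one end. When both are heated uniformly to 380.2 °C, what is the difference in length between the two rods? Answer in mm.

ΔT = 294.42 K
copper: ΔL = 17×10⁻⁶ × 3.972 m × 294.42 = 1.9880×10⁻² m = 19.880 mm
tungsten: ΔL = 44×10⁻⁷ × 3.972 m × 294.42 = 5.1455×10⁻³ m = 5.1455 mm
difference = 19.880 − 5.1455 = 14.7345 mm

14.7 mm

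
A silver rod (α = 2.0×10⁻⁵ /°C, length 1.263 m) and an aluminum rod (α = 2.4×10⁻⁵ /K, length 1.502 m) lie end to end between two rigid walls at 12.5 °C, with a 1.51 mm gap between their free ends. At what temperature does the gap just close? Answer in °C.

T = 37.1 °C

Gap closes when ΔL₁ + ΔL₂ = 1.51 mm = 1.51×10⁻³ m
(α₁L₁ + α₂L₂)ΔT = g
α₁L₁ + α₂L₂ = 2.0×10⁻⁵×1.263 + 2.4×10⁻⁵×1.502 = 6.1308×10⁻⁵ m/K
ΔT = 1.51×10⁻³ / 6.1308×10⁻⁵ = 24.630 K
T = 12.5 + 24.630 = 37.130 °C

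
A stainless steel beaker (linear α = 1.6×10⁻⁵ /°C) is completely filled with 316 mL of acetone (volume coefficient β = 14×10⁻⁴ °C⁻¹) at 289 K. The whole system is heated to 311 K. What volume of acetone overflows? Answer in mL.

9.40 mL

The beaker also expands: β_container ≈ 3α = 4.8×10⁻⁵ /K
Net overflow = V₀(β_liq − 3α_cont)ΔT
β − 3α = 1.40×10⁻³ − 4.8×10⁻⁵ = 1.352×10⁻³ /K; ΔT = 22 K
ΔV = 316 × 1.352×10⁻³ × 22 = 9.40 mL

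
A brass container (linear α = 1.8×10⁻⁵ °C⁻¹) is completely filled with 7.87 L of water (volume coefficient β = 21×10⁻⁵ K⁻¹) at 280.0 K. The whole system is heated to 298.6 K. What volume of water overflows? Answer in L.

0.0228 L

The container also expands: β_container ≈ 3α = 5.4×10⁻⁵ /K
Net overflow = V₀(β_liq − 3α_cont)ΔT
β − 3α = 2.10×10⁻⁴ − 5.4×10⁻⁵ = 1.56×10⁻⁴ /K; ΔT = 18.6 K
ΔV = 7.87 × 1.56×10⁻⁴ × 18.6 = 0.0228 L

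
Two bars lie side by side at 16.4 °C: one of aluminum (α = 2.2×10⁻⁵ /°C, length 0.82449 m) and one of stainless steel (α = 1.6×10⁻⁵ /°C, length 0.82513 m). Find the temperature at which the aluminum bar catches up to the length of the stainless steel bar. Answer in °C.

Equal length when α₁L₁ΔT − α₂L₂ΔT = L₂ − L₁ = 6.40×10⁻⁴ m
α₁L₁ = 1.813878×10⁻⁵, α₂L₂ = 1.320208×10⁻⁵ → Δ(αL) = 4.9367×10⁻⁶ m/K
ΔT = 6.40×10⁻⁴ / 4.9367×10⁻⁶ = 129.641 K, so T = 16.4 + 129.641 = 146.041 °C

T = 146.0 °C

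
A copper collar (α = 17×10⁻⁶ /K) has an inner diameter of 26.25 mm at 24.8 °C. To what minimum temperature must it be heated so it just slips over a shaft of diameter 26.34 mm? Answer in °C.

T = 226 °C

Required Δd = 26.34 − 26.25 = 0.09 mm
Δd = αd₀ΔT ⇒ ΔT = Δd/(αd₀) = 0.09 / (17×10⁻⁶ × 26.25) = 201.68 K
T_min = 24.8 + 201.68 = 226.48 °C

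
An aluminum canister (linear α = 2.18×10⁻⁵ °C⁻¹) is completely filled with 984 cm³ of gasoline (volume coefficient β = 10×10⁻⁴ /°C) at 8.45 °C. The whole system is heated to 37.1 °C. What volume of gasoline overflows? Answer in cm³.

26.3 cm³

The canister also expands: β_container ≈ 3α = 6.54×10⁻⁵ /K
Net overflow = V₀(β_liq − 3α_cont)ΔT
β − 3α = 1.00×10⁻³ − 6.54×10⁻⁵ = 9.346×10⁻⁴ /K; ΔT = 28.65 K
ΔV = 984 × 9.346×10⁻⁴ × 28.65 = 26.3 cm³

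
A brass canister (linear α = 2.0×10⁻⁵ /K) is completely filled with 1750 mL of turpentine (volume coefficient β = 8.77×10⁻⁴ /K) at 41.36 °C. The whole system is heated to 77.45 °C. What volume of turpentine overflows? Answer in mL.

51.6 mL

The canister also expands: β_container ≈ 3α = 6.0×10⁻⁵ /K
Net overflow = V₀(β_liq − 3α_cont)ΔT
β − 3α = 8.77×10⁻⁴ − 6.0×10⁻⁵ = 8.17×10⁻⁴ /K; ΔT = 36.09 K
ΔV = 1750 × 8.17×10⁻⁴ × 36.09 = 51.6 mL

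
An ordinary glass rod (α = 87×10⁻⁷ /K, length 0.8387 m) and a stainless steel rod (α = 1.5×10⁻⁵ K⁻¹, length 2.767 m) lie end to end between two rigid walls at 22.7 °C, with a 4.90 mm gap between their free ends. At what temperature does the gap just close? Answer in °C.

α₁L₁ = 7.29669×10⁻⁶ m/K, α₂L₂ = 4.1505×10⁻⁵ m/K → total 4.880169×10⁻⁵ m/K
ΔT = g/(α₁L₁+α₂L₂) = 4.90×10⁻³ / 4.880169×10⁻⁵ = 100.41 K
T = 22.7 + 100.41 = 123.11 °C

T = 123 °C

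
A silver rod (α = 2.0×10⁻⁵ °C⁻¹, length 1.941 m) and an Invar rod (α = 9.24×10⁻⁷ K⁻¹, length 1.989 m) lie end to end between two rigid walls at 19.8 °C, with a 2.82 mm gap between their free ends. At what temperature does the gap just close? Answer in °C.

Gap closes when ΔL₁ + ΔL₂ = 2.82 mm = 2.82×10⁻³ m
(α₁L₁ + α₂L₂)ΔT = g
α₁L₁ + α₂L₂ = 2.0×10⁻⁵×1.941 + 9.24×10⁻⁷×1.989 = 4.0657836×10⁻⁵ m/K
ΔT = 2.82×10⁻³ / 4.0657836×10⁻⁵ = 69.359 K
T = 19.8 + 69.359 = 89.159 °C

T = 89.2 °C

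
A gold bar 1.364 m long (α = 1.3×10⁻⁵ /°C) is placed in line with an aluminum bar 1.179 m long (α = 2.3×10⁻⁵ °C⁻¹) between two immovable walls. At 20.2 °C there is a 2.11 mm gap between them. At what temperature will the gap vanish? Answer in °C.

T = 67.2 °C

α₁L₁ = 1.7732×10⁻⁵ m/K, α₂L₂ = 2.7117×10⁻⁵ m/K → total 4.4849×10⁻⁵ m/K
ΔT = g/(α₁L₁+α₂L₂) = 2.11×10⁻³ / 4.4849×10⁻⁵ = 47.047 K
T = 20.2 + 47.047 = 67.247 °C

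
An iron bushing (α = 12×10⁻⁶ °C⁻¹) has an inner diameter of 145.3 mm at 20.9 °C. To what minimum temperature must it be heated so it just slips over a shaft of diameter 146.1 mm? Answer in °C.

T = 480 °C

Required Δd = 146.1 − 145.3 = 0.8 mm
Δd = αd₀ΔT ⇒ ΔT = Δd/(αd₀) = 0.8 / (12×10⁻⁶ × 145.3) = 458.82 K
T_min = 20.9 + 458.82 = 479.72 °C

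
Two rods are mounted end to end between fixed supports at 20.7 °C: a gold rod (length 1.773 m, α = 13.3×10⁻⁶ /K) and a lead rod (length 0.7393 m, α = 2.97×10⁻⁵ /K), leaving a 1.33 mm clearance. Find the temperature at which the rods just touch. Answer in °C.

T = 49.9 °C

Gap closes when ΔL₁ + ΔL₂ = 1.33 mm = 1.33×10⁻³ m
(α₁L₁ + α₂L₂)ΔT = g
α₁L₁ + α₂L₂ = 13.3×10⁻⁶×1.773 + 2.97×10⁻⁵×0.7393 = 4.553811×10⁻⁵ m/K
ΔT = 1.33×10⁻³ / 4.553811×10⁻⁵ = 29.206 K
T = 20.7 + 29.206 = 49.906 °C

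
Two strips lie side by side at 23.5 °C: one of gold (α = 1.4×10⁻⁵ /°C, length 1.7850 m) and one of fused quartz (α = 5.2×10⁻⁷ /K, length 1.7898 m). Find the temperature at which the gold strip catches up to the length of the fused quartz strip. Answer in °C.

T = 223.0 °C

L₁(1 + α₁ΔT) = L₂(1 + α₂ΔT) ⇒ ΔT = (L₂ − L₁)/(α₁L₁ − α₂L₂)
L₂ − L₁ = 1.7898 − 1.7850 = 4.80×10⁻³ m
α₁L₁ − α₂L₂ = 1.4×10⁻⁵×1.7850 − 5.2×10⁻⁷×1.7898 = 2.4059304×10⁻⁵ m/K
ΔT = 4.80×10⁻³ / 2.4059304×10⁻⁵ = 199.507 K
T = 23.5 + 199.507 = 223.007 °C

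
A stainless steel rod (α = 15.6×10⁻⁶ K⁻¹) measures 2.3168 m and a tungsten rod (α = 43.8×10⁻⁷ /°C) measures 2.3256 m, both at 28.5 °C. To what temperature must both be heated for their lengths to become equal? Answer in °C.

L₁(1 + α₁ΔT) = L₂(1 + α₂ΔT) ⇒ ΔT = (L₂ − L₁)/(α₁L₁ − α₂L₂)
L₂ − L₁ = 2.3256 − 2.3168 = 8.80×10⁻³ m
α₁L₁ − α₂L₂ = 15.6×10⁻⁶×2.3168 − 43.8×10⁻⁷×2.3256 = 2.5955952×10⁻⁵ m/K
ΔT = 8.80×10⁻³ / 2.5955952×10⁻⁵ = 339.036 K
T = 28.5 + 339.036 = 367.536 °C

T = 367.5 °C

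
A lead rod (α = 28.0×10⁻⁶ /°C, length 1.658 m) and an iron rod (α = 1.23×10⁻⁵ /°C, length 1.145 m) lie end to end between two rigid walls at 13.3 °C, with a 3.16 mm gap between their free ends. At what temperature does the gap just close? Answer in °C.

T = 65.5 °C

Gap closes when ΔL₁ + ΔL₂ = 3.16 mm = 3.16×10⁻³ m
(α₁L₁ + α₂L₂)ΔT = g
α₁L₁ + α₂L₂ = 28.0×10⁻⁶×1.658 + 1.23×10⁻⁵×1.145 = 6.05075×10⁻⁵ m/K
ΔT = 3.16×10⁻³ / 6.05075×10⁻⁵ = 52.225 K
T = 13.3 + 52.225 = 65.525 °C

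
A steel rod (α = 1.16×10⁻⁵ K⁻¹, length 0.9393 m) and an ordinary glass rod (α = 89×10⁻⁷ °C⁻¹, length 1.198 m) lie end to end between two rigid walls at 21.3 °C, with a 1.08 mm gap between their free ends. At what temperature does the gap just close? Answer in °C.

Gap closes when ΔL₁ + ΔL₂ = 1.08 mm = 1.08×10⁻³ m
(α₁L₁ + α₂L₂)ΔT = g
α₁L₁ + α₂L₂ = 1.16×10⁻⁵×0.9393 + 89×10⁻⁷×1.198 = 2.155808×10⁻⁵ m/K
ΔT = 1.08×10⁻³ / 2.155808×10⁻⁵ = 50.097 K
T = 21.3 + 50.097 = 71.397 °C

T = 71.4 °C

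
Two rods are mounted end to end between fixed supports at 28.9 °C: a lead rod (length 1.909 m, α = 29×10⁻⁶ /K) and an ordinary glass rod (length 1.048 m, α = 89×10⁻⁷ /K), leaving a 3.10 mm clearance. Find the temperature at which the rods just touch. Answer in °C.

T = 76.8 °C

α₁L₁ = 5.5361×10⁻⁵ m/K, α₂L₂ = 9.3272×10⁻⁶ m/K → total 6.46882×10⁻⁵ m/K
ΔT = g/(α₁L₁+α₂L₂) = 3.10×10⁻³ / 6.46882×10⁻⁵ = 47.922 K
T = 28.9 + 47.922 = 76.822 °C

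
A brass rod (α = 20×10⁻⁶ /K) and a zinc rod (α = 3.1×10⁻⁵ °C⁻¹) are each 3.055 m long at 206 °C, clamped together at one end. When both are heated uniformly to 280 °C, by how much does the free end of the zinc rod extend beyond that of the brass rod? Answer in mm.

ΔT = 74 K
brass: ΔL = 20×10⁻⁶ × 3.055 m × 74 = 4.5214×10⁻³ m = 4.5214 mm
zinc: ΔL = 3.1×10⁻⁵ × 3.055 m × 74 = 7.0082×10⁻³ m = 7.0082 mm
difference = 7.0082 − 4.5214 = 2.4868 mm

2.49 mm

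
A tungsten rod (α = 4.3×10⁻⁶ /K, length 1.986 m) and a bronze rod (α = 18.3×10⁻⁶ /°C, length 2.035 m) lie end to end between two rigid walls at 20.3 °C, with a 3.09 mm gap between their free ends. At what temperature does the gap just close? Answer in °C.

T = 87.8 °C

α₁L₁ = 8.5398×10⁻⁶ m/K, α₂L₂ = 3.72405×10⁻⁵ m/K → total 4.57803×10⁻⁵ m/K
ΔT = g/(α₁L₁+α₂L₂) = 3.09×10⁻³ / 4.57803×10⁻⁵ = 67.496 K
T = 20.3 + 67.496 = 87.796 °C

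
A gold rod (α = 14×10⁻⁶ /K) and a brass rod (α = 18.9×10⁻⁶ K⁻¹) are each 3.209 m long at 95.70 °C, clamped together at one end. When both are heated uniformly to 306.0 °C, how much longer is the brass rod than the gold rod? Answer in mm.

ΔT = 210.30 K
gold: ΔL = 14×10⁻⁶ × 3.209 m × 210.30 = 9.4479×10⁻³ m = 9.4479 mm
brass: ΔL = 18.9×10⁻⁶ × 3.209 m × 210.30 = 1.2755×10⁻² m = 12.755 mm
difference = 12.755 − 9.4479 = 3.3071 mm

3.31 mm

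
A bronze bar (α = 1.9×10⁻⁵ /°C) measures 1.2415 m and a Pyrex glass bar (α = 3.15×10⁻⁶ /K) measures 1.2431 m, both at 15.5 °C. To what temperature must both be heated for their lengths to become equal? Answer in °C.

T = 96.83 °C

L₁(1 + α₁ΔT) = L₂(1 + α₂ΔT) ⇒ ΔT = (L₂ − L₁)/(α₁L₁ − α₂L₂)
L₂ − L₁ = 1.2431 − 1.2415 = 1.60×10⁻³ m
α₁L₁ − α₂L₂ = 1.9×10⁻⁵×1.2415 − 3.15×10⁻⁶×1.2431 = 1.9672735×10⁻⁵ m/K
ΔT = 1.60×10⁻³ / 1.9672735×10⁻⁵ = 81.3308 K
T = 15.5 + 81.3308 = 96.8308 °C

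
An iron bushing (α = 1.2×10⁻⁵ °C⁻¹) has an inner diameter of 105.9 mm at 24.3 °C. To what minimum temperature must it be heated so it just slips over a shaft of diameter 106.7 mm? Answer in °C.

T = 654 °C

Required Δd = 106.7 − 105.9 = 0.8 mm
Δd = αd₀ΔT ⇒ ΔT = Δd/(αd₀) = 0.8 / (1.2×10⁻⁵ × 105.9) = 629.52 K
T_min = 24.3 + 629.52 = 653.82 °C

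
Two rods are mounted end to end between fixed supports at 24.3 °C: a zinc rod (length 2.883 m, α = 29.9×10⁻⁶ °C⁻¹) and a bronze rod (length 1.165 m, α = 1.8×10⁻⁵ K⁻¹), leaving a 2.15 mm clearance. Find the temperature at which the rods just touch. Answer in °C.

T = 44.4 °C

α₁L₁ = 8.62017×10⁻⁵ m/K, α₂L₂ = 2.097×10⁻⁵ m/K → total 1.071717×10⁻⁴ m/K
ΔT = g/(α₁L₁+α₂L₂) = 2.15×10⁻³ / 1.071717×10⁻⁴ = 20.061 K
T = 24.3 + 20.061 = 44.361 °C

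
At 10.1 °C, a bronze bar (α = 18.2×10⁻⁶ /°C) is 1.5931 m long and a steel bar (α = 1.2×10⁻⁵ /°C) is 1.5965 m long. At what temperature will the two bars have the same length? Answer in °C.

T = 355.8 °C

Equal length when α₁L₁ΔT − α₂L₂ΔT = L₂ − L₁ = 3.40×10⁻³ m
α₁L₁ = 2.899442×10⁻⁵, α₂L₂ = 1.9158×10⁻⁵ → Δ(αL) = 9.83642×10⁻⁶ m/K
ΔT = 3.40×10⁻³ / 9.83642×10⁻⁶ = 345.654 K, so T = 10.1 + 345.654 = 355.754 °C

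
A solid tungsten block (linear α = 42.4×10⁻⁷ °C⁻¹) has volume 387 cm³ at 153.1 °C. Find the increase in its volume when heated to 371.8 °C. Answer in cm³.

ΔV = 1.08 cm³

Isotropic solid: β ≈ 3α = 1.3×10⁻⁵ /K; ΔT = 218.7 K
ΔV = 3αV₀ΔT = 3(42.4×10⁻⁷)(387)(218.7) = 1.08 cm³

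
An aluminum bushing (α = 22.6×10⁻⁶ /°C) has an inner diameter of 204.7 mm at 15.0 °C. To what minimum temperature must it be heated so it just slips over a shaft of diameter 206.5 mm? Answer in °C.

T = 404 °C

Required Δd = 206.5 − 204.7 = 1.8 mm
Δd = αd₀ΔT ⇒ ΔT = Δd/(αd₀) = 1.8 / (22.6×10⁻⁶ × 204.7) = 389.09 K
T_min = 15.0 + 389.09 = 404.09 °C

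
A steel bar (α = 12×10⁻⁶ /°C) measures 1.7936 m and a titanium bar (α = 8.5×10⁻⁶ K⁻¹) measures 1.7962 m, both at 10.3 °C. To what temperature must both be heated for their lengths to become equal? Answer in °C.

T = 425.9 °C

Equal length when α₁L₁ΔT − α₂L₂ΔT = L₂ − L₁ = 2.60×10⁻³ m
α₁L₁ = 2.15232×10⁻⁵, α₂L₂ = 1.52677×10⁻⁵ → Δ(αL) = 6.2555×10⁻⁶ m/K
ΔT = 2.60×10⁻³ / 6.2555×10⁻⁶ = 415.634 K, so T = 10.3 + 415.634 = 425.934 °C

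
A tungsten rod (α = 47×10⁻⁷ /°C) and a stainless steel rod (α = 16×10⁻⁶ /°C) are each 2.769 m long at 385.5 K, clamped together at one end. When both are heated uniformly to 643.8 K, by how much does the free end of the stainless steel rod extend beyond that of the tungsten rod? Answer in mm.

8.08 mm

ΔT = 258.3 K
tungsten: ΔL = 47×10⁻⁷ × 2.769 m × 258.3 = 3.3616×10⁻³ m = 3.3616 mm
stainless steel: ΔL = 16×10⁻⁶ × 2.769 m × 258.3 = 1.1444×10⁻² m = 11.444 mm
difference = 11.444 − 3.3616 = 8.0824 mm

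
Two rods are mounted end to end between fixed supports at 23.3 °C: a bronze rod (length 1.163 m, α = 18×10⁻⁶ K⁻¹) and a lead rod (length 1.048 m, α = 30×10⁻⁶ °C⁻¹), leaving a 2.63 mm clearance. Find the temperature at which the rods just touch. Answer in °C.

Gap closes when ΔL₁ + ΔL₂ = 2.63 mm = 2.63×10⁻³ m
(α₁L₁ + α₂L₂)ΔT = g
α₁L₁ + α₂L₂ = 18×10⁻⁶×1.163 + 30×10⁻⁶×1.048 = 5.2374×10⁻⁵ m/K
ΔT = 2.63×10⁻³ / 5.2374×10⁻⁵ = 50.216 K
T = 23.3 + 50.216 = 73.516 °C

T = 73.5 °C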